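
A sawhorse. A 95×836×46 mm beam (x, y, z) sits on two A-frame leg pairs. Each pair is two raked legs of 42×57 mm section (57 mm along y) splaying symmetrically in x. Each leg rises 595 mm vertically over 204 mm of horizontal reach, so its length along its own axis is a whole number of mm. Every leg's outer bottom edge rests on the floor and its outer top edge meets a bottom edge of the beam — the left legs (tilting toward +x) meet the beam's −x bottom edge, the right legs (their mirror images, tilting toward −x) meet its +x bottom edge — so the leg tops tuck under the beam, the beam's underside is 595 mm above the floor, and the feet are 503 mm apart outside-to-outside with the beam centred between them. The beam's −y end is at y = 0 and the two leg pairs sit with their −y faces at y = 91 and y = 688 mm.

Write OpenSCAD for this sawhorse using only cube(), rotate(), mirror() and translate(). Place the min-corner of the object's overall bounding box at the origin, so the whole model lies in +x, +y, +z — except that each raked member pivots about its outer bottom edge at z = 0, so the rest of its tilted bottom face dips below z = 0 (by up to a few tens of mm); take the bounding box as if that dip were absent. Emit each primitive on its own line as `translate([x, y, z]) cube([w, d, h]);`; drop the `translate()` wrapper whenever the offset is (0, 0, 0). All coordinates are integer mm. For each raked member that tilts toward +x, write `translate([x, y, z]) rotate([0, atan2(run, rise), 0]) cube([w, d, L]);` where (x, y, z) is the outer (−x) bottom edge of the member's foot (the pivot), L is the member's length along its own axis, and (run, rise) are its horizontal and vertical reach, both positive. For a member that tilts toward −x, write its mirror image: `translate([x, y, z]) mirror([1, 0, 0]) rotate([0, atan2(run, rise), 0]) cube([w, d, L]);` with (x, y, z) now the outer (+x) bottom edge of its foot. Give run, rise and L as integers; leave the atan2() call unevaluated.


translate([204, 0, 595]) cube([95, 836, 46]);
translate([0, 91, 0]) rotate([0, atan2(204, 595), 0]) cube([42, 57, 629]);
translate([503, 91, 0]) mirror([1, 0, 0]) rotate([0, atan2(204, 595), 0]) cube([42, 57, 629]);
translate([0, 688, 0]) rotate([0, atan2(204, 595), 0]) cube([42, 57, 629]);
translate([503, 688, 0]) mirror([1, 0, 0]) rotate([0, atan2(204, 595), 0]) cube([42, 57, 629]);


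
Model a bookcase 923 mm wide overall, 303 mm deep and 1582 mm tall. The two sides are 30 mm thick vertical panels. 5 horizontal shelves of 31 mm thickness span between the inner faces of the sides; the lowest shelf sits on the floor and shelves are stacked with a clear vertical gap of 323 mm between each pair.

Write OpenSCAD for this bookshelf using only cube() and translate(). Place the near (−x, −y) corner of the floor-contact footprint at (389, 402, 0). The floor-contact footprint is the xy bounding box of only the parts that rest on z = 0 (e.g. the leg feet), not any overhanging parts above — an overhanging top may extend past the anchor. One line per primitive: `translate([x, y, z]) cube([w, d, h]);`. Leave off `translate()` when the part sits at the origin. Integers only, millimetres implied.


translate([389, 402, 0]) cube([30, 303, 1582]);
translate([1282, 402, 0]) cube([30, 303, 1582]);
translate([419, 402, 0]) cube([863, 303, 31]);
translate([419, 402, 354]) cube([863, 303, 31]);
translate([419, 402, 708]) cube([863, 303, 31]);
translate([419, 402, 1062]) cube([863, 303, 31]);
translate([419, 402, 1416]) cube([863, 303, 31]);


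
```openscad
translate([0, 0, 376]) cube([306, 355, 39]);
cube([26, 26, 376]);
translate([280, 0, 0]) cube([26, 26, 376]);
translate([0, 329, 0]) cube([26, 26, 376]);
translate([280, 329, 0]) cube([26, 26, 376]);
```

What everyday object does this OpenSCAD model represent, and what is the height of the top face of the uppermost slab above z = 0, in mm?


A stool. The seat height is 415 mm.

A 306×355×39 slab at z = 376 on four corner posts — a stool. The seat top is 376 + 39 = 415 mm.


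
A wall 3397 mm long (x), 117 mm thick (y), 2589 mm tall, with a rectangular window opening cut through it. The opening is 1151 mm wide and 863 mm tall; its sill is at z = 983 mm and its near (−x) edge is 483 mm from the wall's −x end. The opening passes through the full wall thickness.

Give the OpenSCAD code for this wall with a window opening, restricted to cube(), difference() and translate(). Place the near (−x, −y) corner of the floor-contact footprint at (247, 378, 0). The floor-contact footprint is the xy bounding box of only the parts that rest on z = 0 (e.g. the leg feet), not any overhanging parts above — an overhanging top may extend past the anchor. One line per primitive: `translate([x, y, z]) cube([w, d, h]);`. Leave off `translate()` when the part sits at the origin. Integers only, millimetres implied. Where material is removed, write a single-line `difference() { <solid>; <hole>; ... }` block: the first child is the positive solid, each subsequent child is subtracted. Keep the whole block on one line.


difference() { translate([247, 378, 0]) cube([3397, 117, 2589]); translate([730, 378, 983]) cube([1151, 117, 863]); }


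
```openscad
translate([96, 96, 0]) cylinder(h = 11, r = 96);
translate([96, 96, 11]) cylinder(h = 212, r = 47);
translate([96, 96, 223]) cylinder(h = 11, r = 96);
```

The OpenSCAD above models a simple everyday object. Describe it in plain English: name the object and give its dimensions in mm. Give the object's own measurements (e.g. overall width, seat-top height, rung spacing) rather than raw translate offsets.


A spool: two coaxial disc flanges of radius 96 mm and thickness 11 mm, joined by a core cylinder of radius 47 mm and height 212 mm. The lower flange rests on z = 0 and the three cylinders share a vertical axis.


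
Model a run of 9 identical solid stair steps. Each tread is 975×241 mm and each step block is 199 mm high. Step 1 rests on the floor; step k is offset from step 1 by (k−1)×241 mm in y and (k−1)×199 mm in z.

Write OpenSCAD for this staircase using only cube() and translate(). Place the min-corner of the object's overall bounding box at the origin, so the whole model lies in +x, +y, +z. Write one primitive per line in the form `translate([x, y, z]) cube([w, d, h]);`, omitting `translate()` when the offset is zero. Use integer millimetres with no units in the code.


cube([975, 241, 199]);
translate([0, 241, 199]) cube([975, 241, 199]);
translate([0, 482, 398]) cube([975, 241, 199]);
translate([0, 723, 597]) cube([975, 241, 199]);
translate([0, 964, 796]) cube([975, 241, 199]);
translate([0, 1205, 995]) cube([975, 241, 199]);
translate([0, 1446, 1194]) cube([975, 241, 199]);
translate([0, 1687, 1393]) cube([975, 241, 199]);
translate([0, 1928, 1592]) cube([975, 241, 199]);


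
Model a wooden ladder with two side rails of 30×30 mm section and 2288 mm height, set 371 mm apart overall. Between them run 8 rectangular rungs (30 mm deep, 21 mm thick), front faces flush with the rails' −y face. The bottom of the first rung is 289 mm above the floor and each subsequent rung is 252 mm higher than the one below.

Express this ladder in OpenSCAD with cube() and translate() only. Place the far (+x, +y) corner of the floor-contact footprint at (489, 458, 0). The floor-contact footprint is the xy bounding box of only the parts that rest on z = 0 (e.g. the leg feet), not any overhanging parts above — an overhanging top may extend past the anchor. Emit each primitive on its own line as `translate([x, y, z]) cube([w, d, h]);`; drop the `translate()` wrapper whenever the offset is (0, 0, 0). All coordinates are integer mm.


translate([118, 428, 0]) cube([30, 30, 2288]);
translate([459, 428, 0]) cube([30, 30, 2288]);
translate([148, 428, 289]) cube([311, 30, 21]);
translate([148, 428, 541]) cube([311, 30, 21]);
translate([148, 428, 793]) cube([311, 30, 21]);
translate([148, 428, 1045]) cube([311, 30, 21]);
translate([148, 428, 1297]) cube([311, 30, 21]);
translate([148, 428, 1549]) cube([311, 30, 21]);
translate([148, 428, 1801]) cube([311, 30, 21]);
translate([148, 428, 2053]) cube([311, 30, 21]);


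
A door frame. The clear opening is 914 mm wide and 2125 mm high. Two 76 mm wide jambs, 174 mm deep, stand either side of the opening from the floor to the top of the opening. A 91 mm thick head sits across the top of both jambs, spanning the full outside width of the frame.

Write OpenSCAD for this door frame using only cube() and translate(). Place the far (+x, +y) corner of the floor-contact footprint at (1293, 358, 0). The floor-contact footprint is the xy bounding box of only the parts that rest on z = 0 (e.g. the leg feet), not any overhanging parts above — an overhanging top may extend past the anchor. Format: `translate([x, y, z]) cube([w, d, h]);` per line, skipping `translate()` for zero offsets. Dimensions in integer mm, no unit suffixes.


translate([227, 184, 0]) cube([76, 174, 2125]);
translate([1217, 184, 0]) cube([76, 174, 2125]);
translate([227, 184, 2125]) cube([1066, 174, 91]);


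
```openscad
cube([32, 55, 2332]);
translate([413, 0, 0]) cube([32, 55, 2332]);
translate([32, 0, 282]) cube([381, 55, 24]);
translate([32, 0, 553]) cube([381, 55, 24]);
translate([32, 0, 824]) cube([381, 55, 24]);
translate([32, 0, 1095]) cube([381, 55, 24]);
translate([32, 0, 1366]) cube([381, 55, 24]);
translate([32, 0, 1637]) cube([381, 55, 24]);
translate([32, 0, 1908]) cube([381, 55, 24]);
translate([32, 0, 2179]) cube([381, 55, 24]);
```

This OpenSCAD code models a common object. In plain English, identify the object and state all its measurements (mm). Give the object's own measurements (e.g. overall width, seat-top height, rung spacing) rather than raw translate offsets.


A straight ladder. Two 32×55 mm vertical rails, 2332 mm tall, stand 445 mm apart (outside-to-outside) with their front faces coplanar on the −y side. 8 rungs, each 55 mm deep and 24 mm tall, span between the inner faces of the rails, front faces flush with the rails. The lowest rung's underside is at z = 282 mm and rungs are spaced 271 mm apart (underside to underside).


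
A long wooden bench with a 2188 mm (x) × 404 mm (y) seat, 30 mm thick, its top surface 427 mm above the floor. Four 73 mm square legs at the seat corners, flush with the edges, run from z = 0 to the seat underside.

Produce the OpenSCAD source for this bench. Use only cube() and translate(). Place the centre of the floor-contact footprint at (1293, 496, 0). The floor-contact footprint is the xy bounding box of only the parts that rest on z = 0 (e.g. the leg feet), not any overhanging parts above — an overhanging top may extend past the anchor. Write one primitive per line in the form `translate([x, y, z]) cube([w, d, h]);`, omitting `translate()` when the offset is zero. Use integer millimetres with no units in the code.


// leg_h = 427 − 30 = 397
translate([199, 294, 397]) cube([2188, 404, 30]);
translate([199, 294, 0]) cube([73, 73, 397]);
translate([199, 625, 0]) cube([73, 73, 397]);
translate([2314, 294, 0]) cube([73, 73, 397]);
translate([2314, 625, 0]) cube([73, 73, 397]);


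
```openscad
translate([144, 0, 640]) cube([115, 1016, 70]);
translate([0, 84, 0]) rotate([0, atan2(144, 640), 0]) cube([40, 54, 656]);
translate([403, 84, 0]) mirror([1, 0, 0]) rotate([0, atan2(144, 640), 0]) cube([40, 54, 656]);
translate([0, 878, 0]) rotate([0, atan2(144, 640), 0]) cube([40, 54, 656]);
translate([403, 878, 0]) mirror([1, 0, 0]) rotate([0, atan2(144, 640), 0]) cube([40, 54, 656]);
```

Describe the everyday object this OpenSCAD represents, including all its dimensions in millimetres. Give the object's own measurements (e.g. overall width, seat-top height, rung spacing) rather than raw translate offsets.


A sawhorse. A 115×1016×70 mm beam (x, y, z) sits on two A-frame leg pairs. Each pair is two raked legs of 40×54 mm section (54 mm along y) splaying symmetrically in x. Each leg rises 640 mm vertically over 144 mm of horizontal reach and is 656 mm long along its own axis. Every leg's outer bottom edge rests on the floor and its outer top edge meets a bottom edge of the beam — the left legs (tilting toward +x) meet the beam's −x bottom edge, the right legs (their mirror images, tilting toward −x) meet its +x bottom edge — so the leg tops tuck under the beam, the beam's underside is 640 mm above the floor, and the feet are 403 mm apart outside-to-outside with the beam centred between them. The two leg pairs are set in 84 mm from either end of the beam.


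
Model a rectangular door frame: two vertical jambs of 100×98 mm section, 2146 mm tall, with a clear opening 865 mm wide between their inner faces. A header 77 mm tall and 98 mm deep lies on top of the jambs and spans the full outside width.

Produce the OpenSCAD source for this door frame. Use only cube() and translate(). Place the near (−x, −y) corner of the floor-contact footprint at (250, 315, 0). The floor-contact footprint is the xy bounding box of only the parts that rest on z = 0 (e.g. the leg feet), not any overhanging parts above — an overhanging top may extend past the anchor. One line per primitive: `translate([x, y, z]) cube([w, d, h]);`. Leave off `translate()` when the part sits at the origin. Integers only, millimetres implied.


translate([250, 315, 0]) cube([100, 98, 2146]);
translate([1215, 315, 0]) cube([100, 98, 2146]);
translate([250, 315, 2146]) cube([1065, 98, 77]);


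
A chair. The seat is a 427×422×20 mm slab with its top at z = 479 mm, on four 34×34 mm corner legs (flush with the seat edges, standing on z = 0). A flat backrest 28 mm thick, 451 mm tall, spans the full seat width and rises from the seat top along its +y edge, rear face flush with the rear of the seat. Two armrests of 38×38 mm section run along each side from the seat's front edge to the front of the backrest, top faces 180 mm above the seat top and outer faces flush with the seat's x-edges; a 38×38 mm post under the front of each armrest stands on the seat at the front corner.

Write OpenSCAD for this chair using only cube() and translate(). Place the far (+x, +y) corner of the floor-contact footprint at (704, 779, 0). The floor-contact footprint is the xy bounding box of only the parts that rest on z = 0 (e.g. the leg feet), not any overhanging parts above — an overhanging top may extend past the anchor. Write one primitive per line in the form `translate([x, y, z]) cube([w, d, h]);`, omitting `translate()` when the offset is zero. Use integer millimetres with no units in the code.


translate([277, 357, 459]) cube([427, 422, 20]);
translate([277, 357, 0]) cube([34, 34, 459]);
translate([670, 357, 0]) cube([34, 34, 459]);
translate([277, 745, 0]) cube([34, 34, 459]);
translate([670, 745, 0]) cube([34, 34, 459]);
translate([277, 751, 479]) cube([427, 28, 451]);
translate([277, 357, 621]) cube([38, 394, 38]);
translate([666, 357, 621]) cube([38, 394, 38]);
translate([277, 357, 479]) cube([38, 38, 142]);
translate([666, 357, 479]) cube([38, 38, 142]);


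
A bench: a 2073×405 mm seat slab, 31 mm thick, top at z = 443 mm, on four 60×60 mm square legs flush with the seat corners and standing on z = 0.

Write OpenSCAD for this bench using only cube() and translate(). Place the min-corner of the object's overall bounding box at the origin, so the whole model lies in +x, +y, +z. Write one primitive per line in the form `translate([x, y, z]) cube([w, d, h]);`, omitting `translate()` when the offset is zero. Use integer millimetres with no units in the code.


// leg_h = 443 − 31 = 412
translate([0, 0, 412]) cube([2073, 405, 31]);
cube([60, 60, 412]);
translate([0, 345, 0]) cube([60, 60, 412]);
translate([2013, 0, 0]) cube([60, 60, 412]);
translate([2013, 345, 0]) cube([60, 60, 412]);


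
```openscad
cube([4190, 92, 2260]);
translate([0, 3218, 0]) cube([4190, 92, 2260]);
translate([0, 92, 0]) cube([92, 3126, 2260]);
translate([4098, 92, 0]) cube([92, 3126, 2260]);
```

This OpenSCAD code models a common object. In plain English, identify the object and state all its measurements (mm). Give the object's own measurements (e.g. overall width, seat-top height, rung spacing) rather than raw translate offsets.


The wall frame of a small rectangular building: four walls, each 2260 mm tall and 92 mm thick, enclosing a footprint 4190 mm (x) by 3310 mm (y) outside-to-outside, with no floor or roof. The front and back walls (the −y and +y sides) span the full width; the two side walls fit between them.


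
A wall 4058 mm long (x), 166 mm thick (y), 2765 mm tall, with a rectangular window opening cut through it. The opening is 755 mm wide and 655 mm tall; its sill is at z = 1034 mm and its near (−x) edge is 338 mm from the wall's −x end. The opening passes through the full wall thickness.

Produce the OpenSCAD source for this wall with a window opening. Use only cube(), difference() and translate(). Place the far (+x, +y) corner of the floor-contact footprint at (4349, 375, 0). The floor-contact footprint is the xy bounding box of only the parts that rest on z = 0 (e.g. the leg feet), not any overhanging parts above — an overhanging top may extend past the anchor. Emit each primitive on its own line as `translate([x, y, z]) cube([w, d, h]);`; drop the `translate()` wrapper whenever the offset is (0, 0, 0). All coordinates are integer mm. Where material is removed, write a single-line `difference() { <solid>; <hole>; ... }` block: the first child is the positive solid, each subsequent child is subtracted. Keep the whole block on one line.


difference() { translate([291, 209, 0]) cube([4058, 166, 2765]); translate([629, 209, 1034]) cube([755, 166, 655]); }


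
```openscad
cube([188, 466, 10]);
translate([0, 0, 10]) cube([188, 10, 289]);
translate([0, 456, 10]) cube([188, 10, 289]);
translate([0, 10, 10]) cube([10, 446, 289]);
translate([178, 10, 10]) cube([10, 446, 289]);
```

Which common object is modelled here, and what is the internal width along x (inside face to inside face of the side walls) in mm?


An open box. The internal width is 168 mm.

A 188×466 base slab with four walls standing on it — an open box. The base is 188 mm wide and the walls are 10 mm thick, so the internal width is 188 − 2 × 10 = 168 mm.


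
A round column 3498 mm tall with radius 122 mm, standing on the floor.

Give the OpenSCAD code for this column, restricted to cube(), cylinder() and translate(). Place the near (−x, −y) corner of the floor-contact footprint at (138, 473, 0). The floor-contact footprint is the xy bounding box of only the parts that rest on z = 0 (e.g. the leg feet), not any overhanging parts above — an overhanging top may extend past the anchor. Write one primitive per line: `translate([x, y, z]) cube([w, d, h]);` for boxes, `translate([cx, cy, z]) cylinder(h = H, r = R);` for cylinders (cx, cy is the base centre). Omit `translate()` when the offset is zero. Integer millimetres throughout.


translate([260, 595, 0]) cylinder(h = 3498, r = 122);


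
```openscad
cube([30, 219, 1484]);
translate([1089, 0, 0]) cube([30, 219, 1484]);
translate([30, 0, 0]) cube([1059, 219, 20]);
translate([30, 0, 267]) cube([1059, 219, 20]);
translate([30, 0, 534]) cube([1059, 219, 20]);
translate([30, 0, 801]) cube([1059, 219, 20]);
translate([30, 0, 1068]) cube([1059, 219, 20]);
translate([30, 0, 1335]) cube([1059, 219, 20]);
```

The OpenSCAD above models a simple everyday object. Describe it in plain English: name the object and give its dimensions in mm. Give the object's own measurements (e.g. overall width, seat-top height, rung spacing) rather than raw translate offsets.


An open bookshelf. Two side panels, each 30 mm thick, 219 mm deep and 1484 mm tall, stand 1119 mm apart (outside-to-outside). Between them sit 6 shelves, each 20 mm thick and 219 mm deep, spanning the full gap between the sides. The bottom shelf rests on the floor (its underside at z = 0) and the clear gap between one shelf's top and the next shelf's underside is 247 mm.


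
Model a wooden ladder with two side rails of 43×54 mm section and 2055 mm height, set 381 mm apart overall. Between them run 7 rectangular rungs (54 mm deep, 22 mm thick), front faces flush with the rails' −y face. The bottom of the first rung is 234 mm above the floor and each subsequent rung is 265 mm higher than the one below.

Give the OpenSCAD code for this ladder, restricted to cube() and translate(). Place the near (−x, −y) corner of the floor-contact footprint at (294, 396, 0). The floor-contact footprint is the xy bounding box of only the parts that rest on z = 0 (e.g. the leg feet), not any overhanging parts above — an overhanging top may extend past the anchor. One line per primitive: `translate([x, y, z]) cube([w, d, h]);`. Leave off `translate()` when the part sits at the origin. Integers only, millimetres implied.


translate([294, 396, 0]) cube([43, 54, 2055]);
translate([632, 396, 0]) cube([43, 54, 2055]);
translate([337, 396, 234]) cube([295, 54, 22]);
translate([337, 396, 499]) cube([295, 54, 22]);
translate([337, 396, 764]) cube([295, 54, 22]);
translate([337, 396, 1029]) cube([295, 54, 22]);
translate([337, 396, 1294]) cube([295, 54, 22]);
translate([337, 396, 1559]) cube([295, 54, 22]);
translate([337, 396, 1824]) cube([295, 54, 22]);


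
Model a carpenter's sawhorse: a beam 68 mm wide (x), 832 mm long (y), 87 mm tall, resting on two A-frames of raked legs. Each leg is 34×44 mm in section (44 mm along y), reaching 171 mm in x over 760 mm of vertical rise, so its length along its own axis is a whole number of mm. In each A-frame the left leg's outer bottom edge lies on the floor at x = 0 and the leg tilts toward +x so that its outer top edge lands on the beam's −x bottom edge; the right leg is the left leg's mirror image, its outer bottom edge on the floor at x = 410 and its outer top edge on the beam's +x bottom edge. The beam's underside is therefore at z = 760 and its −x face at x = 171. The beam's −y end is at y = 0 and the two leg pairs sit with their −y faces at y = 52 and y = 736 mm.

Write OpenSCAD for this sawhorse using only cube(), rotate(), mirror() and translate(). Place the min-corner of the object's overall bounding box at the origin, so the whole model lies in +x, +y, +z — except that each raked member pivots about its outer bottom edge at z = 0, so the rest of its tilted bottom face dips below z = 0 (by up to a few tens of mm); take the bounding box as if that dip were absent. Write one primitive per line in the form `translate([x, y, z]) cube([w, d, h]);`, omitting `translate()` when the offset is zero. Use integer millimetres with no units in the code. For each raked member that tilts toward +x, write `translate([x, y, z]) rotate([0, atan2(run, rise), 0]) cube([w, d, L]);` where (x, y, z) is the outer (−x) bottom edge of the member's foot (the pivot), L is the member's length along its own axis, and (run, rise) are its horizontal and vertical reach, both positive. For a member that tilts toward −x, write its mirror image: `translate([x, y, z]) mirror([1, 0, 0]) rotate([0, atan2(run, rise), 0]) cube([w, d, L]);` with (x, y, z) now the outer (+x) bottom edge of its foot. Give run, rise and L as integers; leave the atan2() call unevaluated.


translate([171, 0, 760]) cube([68, 832, 87]);
translate([0, 52, 0]) rotate([0, atan2(171, 760), 0]) cube([34, 44, 779]);
translate([410, 52, 0]) mirror([1, 0, 0]) rotate([0, atan2(171, 760), 0]) cube([34, 44, 779]);
translate([0, 736, 0]) rotate([0, atan2(171, 760), 0]) cube([34, 44, 779]);
translate([410, 736, 0]) mirror([1, 0, 0]) rotate([0, atan2(171, 760), 0]) cube([34, 44, 779]);


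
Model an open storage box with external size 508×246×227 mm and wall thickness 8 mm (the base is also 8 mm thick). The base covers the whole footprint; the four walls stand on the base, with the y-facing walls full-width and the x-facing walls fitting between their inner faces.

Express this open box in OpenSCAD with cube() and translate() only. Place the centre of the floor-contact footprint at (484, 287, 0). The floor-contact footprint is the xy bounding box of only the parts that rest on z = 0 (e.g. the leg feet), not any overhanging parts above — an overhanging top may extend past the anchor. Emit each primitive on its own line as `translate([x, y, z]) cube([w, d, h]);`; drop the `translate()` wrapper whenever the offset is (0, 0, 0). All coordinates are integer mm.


translate([230, 164, 0]) cube([508, 246, 8]);
translate([230, 164, 8]) cube([508, 8, 219]);
translate([230, 402, 8]) cube([508, 8, 219]);
translate([230, 172, 8]) cube([8, 230, 219]);
translate([730, 172, 8]) cube([8, 230, 219]);


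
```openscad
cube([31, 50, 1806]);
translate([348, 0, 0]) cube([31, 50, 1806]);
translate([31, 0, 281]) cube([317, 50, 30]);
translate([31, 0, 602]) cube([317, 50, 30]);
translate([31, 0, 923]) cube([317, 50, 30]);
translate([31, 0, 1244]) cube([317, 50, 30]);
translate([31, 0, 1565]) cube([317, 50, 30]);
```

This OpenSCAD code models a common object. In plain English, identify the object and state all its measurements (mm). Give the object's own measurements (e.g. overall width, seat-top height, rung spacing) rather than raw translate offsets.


A straight ladder. Two 31×50 mm vertical rails, 1806 mm tall, stand 379 mm apart (outside-to-outside) with their front faces coplanar on the −y side. 5 rungs, each 50 mm deep and 30 mm tall, span between the inner faces of the rails, front faces flush with the rails. The lowest rung's underside is at z = 281 mm and rungs are spaced 321 mm apart (underside to underside).


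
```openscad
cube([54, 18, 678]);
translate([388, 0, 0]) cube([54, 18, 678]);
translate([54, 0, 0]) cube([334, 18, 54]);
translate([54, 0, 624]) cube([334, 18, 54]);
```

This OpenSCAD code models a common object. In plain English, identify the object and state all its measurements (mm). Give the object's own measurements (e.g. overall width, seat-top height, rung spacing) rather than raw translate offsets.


A rectangular picture frame lying in the x–z plane (depth along y). The opening is 334 mm wide (x) by 570 mm tall (z), surrounded by a border 54 mm wide on all four sides. The frame is 18 mm deep and is made of two full-height vertical stiles with two horizontal rails fitted between them.


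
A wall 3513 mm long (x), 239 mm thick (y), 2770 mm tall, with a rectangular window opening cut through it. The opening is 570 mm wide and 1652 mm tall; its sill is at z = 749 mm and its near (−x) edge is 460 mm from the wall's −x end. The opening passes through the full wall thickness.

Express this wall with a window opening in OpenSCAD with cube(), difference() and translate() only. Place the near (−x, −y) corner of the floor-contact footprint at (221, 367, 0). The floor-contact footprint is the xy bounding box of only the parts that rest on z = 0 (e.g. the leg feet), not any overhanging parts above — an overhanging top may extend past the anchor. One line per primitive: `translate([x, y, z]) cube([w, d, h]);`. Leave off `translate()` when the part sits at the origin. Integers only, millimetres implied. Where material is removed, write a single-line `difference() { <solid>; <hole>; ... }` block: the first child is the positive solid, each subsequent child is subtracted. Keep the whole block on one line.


difference() { translate([221, 367, 0]) cube([3513, 239, 2770]); translate([681, 367, 749]) cube([570, 239, 1652]); }


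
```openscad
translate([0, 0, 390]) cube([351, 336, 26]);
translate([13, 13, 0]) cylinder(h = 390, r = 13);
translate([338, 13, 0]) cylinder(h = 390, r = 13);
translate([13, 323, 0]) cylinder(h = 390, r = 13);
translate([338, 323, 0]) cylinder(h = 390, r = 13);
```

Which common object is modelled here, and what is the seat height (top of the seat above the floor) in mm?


A stool. The seat height is 416 mm.

A 351×336×26 slab at z = 390 on four corner cylinders — a stool. The seat top is 390 + 26 = 416 mm.


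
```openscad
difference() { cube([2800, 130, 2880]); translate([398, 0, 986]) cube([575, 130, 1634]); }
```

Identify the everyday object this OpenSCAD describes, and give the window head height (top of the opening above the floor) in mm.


A wall with a window opening. The window head height is 2620 mm.

A wall with a rectangular opening subtracted — a window. Sill at z = 986, opening 1634 mm tall, so the head is at 986 + 1634 = 2620 mm.


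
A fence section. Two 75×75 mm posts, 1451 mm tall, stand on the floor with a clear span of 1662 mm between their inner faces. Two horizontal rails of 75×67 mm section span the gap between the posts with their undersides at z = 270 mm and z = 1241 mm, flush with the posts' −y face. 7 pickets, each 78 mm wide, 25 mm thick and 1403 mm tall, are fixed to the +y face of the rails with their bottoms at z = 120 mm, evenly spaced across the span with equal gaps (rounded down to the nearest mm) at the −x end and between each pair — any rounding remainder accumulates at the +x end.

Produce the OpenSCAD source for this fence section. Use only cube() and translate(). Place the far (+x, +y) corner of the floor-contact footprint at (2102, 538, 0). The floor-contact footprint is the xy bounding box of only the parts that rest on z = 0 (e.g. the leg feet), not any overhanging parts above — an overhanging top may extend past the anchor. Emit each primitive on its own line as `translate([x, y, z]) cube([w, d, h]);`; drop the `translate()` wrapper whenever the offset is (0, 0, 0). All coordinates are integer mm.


translate([290, 463, 0]) cube([75, 75, 1451]);
translate([2027, 463, 0]) cube([75, 75, 1451]);
translate([365, 463, 270]) cube([1662, 75, 67]);
translate([365, 463, 1241]) cube([1662, 75, 67]);
translate([504, 538, 120]) cube([78, 25, 1403]);
translate([721, 538, 120]) cube([78, 25, 1403]);
translate([938, 538, 120]) cube([78, 25, 1403]);
translate([1155, 538, 120]) cube([78, 25, 1403]);
translate([1372, 538, 120]) cube([78, 25, 1403]);
translate([1589, 538, 120]) cube([78, 25, 1403]);
translate([1806, 538, 120]) cube([78, 25, 1403]);


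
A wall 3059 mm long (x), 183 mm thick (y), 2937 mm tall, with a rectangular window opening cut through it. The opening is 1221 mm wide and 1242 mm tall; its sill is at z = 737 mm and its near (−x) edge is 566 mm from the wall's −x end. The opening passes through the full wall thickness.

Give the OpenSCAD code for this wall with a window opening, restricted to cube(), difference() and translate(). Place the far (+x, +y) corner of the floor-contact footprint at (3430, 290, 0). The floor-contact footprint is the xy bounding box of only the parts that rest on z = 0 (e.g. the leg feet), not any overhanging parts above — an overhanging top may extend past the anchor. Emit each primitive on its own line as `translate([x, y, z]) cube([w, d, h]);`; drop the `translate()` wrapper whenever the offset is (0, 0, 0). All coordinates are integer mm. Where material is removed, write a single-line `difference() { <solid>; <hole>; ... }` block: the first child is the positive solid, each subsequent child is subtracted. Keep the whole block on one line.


difference() { translate([371, 107, 0]) cube([3059, 183, 2937]); translate([937, 107, 737]) cube([1221, 183, 1242]); }


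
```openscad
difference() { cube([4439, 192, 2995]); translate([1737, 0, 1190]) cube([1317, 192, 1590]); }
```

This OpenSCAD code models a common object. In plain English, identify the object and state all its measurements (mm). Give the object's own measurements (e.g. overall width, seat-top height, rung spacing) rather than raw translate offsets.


A wall 4439 mm long (x), 192 mm thick (y), 2995 mm tall, with a rectangular window opening cut through it. The opening is 1317 mm wide and 1590 mm tall; its sill is at z = 1190 mm and its near (−x) edge is 1737 mm from the wall's −x end. The opening passes through the full wall thickness.


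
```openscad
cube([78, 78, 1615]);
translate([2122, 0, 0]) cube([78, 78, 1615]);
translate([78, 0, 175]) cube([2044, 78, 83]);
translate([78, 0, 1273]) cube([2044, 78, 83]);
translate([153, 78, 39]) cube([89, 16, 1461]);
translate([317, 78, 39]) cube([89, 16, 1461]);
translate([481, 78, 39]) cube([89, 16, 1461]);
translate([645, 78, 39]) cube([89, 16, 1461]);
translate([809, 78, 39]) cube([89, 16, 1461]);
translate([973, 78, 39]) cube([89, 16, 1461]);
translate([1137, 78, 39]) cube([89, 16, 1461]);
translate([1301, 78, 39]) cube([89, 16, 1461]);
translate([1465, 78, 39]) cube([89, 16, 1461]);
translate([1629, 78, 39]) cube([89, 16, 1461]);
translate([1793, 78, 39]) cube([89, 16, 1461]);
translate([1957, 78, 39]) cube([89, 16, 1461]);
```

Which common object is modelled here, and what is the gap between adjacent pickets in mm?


A fence section. The picket gap is 75 mm.

Two posts, two rails, 12 pickets — a fence section. Span 2044 mm holds 12 pickets of 89 mm with 13 equal gaps: ⌊(2044 − 12·89) / 13⌋ = 75 mm.


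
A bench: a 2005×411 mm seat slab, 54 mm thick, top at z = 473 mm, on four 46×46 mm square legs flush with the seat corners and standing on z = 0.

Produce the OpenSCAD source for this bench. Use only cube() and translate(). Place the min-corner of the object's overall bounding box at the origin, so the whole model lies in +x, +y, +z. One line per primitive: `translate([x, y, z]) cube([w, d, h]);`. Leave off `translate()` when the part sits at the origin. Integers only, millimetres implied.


translate([0, 0, 419]) cube([2005, 411, 54]);
cube([46, 46, 419]);
translate([0, 365, 0]) cube([46, 46, 419]);
translate([1959, 0, 0]) cube([46, 46, 419]);
translate([1959, 365, 0]) cube([46, 46, 419]);


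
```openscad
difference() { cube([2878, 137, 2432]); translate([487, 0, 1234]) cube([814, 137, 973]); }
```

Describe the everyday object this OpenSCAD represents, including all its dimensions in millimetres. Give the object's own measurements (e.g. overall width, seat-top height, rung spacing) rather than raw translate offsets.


A wall 2878 mm long (x), 137 mm thick (y), 2432 mm tall, with a rectangular window opening cut through it. The opening is 814 mm wide and 973 mm tall; its sill is at z = 1234 mm and its near (−x) edge is 487 mm from the wall's −x end. The opening passes through the full wall thickness.


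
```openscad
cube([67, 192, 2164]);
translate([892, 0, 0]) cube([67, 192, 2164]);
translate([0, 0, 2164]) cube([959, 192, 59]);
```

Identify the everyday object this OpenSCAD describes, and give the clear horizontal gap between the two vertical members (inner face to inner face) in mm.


A door frame. The clear opening width is 825 mm.

Two 2164 mm tall posts with a header on top — a door frame. The left jamb is 67 mm wide at x = 0; the right jamb starts at x = 892. The clear opening is 892 − 67 = 825 mm.


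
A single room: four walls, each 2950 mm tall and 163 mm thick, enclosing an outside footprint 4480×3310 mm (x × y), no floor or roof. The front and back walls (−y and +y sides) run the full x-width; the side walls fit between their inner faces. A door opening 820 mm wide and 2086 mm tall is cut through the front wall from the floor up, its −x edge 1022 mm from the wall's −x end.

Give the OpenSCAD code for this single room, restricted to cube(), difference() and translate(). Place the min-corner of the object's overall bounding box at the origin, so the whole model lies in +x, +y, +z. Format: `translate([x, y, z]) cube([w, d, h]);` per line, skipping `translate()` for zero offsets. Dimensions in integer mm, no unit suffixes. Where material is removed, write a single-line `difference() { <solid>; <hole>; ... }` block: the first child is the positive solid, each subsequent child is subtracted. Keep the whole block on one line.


difference() { cube([4480, 163, 2950]); translate([1022, 0, 0]) cube([820, 163, 2086]); }
translate([0, 3147, 0]) cube([4480, 163, 2950]);
translate([0, 163, 0]) cube([163, 2984, 2950]);
translate([4317, 163, 0]) cube([163, 2984, 2950]);


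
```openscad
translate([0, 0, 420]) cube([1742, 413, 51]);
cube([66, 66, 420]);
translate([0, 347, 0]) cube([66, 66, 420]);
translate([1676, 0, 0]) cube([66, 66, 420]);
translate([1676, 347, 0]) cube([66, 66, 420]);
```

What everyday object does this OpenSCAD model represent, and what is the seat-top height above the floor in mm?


A bench. The seat-top height is 471 mm.

A long slab on four corner posts — a bench. The slab sits at z = 420 with thickness 51, so the top is 420 + 51 = 471 mm.


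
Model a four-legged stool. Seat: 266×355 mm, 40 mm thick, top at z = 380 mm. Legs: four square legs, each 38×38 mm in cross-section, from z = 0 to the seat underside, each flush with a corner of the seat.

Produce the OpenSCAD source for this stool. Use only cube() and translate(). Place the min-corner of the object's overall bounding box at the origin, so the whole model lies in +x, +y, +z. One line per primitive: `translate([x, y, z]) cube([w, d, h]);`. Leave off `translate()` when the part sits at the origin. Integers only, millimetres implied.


// leg_h = 380 - 40 = 340
translate([0, 0, 340]) cube([266, 355, 40]);
cube([38, 38, 340]);
translate([228, 0, 0]) cube([38, 38, 340]);
translate([0, 317, 0]) cube([38, 38, 340]);
translate([228, 317, 0]) cube([38, 38, 340]);


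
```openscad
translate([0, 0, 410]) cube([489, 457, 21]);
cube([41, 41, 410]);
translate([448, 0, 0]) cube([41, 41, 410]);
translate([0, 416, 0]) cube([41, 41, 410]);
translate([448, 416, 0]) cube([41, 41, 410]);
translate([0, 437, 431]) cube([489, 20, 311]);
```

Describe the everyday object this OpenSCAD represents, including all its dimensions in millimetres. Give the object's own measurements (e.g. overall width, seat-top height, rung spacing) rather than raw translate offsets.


A chair. The seat is a 489×457×21 mm slab with its top at z = 431 mm, on four 41×41 mm corner legs (flush with the seat edges, standing on z = 0). A flat backrest 20 mm thick, 311 mm tall, spans the full seat width and rises from the seat top along its +y edge, rear face flush with the rear of the seat.


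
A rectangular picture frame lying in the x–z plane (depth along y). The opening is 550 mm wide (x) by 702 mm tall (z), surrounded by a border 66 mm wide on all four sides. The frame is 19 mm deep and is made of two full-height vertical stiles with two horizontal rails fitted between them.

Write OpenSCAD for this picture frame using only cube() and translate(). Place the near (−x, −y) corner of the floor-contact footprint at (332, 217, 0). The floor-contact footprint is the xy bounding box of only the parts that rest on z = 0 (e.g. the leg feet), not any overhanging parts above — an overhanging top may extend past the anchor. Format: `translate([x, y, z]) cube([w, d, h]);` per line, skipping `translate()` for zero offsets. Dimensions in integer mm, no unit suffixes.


translate([332, 217, 0]) cube([66, 19, 834]);
translate([948, 217, 0]) cube([66, 19, 834]);
translate([398, 217, 0]) cube([550, 19, 66]);
translate([398, 217, 768]) cube([550, 19, 66]);


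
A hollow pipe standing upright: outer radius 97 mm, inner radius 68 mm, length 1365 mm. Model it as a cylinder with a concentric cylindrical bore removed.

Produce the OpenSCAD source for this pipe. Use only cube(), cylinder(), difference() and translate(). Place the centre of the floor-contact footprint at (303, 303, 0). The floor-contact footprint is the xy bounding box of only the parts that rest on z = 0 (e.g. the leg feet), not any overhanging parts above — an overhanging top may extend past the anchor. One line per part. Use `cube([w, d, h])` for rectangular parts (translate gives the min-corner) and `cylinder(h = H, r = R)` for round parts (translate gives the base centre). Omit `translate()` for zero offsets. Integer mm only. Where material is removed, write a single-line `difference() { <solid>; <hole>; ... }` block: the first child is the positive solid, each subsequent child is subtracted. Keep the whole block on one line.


difference() { translate([303, 303, 0]) cylinder(h = 1365, r = 97); translate([303, 303, 0]) cylinder(h = 1365, r = 68); }


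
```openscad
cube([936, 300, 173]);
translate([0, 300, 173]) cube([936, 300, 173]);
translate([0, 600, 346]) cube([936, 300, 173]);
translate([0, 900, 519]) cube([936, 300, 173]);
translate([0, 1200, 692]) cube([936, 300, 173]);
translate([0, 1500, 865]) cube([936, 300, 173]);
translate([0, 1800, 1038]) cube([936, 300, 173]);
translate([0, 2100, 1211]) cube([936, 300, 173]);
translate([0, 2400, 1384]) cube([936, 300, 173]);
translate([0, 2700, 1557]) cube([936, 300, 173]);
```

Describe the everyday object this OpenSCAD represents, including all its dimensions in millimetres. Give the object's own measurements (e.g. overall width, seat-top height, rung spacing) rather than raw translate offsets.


A straight staircase of 10 solid steps. Each step is 936 mm wide (x), 300 mm deep (y, the going) and 173 mm tall (the rise). The first step rests on the floor; each subsequent step sits one going further in +y and one rise higher in +z, directly behind and above the previous step with no overlap.
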